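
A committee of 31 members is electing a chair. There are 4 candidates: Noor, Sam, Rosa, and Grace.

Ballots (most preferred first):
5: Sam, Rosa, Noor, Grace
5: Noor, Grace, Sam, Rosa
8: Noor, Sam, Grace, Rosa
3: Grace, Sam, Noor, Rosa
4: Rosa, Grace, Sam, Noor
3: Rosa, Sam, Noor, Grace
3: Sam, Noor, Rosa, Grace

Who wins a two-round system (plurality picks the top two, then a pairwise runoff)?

Round 1 first-place votes: Noor 13, Sam 8, Rosa 7, Grace 3. Noor and Sam advance.
Runoff: Noor is ranked above Sam on 13 ballots, Sam above Noor on 18.

Sam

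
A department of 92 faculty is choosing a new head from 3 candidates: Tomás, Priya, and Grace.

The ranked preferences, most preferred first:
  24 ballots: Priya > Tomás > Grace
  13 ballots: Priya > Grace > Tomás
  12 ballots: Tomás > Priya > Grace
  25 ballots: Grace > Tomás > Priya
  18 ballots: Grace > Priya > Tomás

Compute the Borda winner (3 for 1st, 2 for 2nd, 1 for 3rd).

Priya

Tomás: 24×2 + 13×1 + 12×3 + 25×2 + 18×1 = 165
Priya: 24×3 + 13×3 + 12×2 + 25×1 + 18×2 = 196
Grace: 24×1 + 13×2 + 12×1 + 25×3 + 18×3 = 191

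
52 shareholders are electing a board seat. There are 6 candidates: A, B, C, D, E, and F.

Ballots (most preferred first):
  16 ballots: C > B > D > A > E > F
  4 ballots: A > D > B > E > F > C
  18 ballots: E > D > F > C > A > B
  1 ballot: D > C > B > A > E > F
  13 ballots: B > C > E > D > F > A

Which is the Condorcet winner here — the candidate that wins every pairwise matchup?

C

C vs A: 48–4
C vs B: 35–17
C vs D: 29–23
C vs E: 30–22
C vs F: 30–22
C beats every other candidate.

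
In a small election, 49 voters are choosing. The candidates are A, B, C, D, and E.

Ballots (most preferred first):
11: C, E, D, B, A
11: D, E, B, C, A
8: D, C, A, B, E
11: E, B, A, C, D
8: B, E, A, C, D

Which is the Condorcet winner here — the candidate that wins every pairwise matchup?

E vs A: 41–8
E vs B: 33–16
E vs C: 30–19
E vs D: 30–19
E beats every other candidate.

E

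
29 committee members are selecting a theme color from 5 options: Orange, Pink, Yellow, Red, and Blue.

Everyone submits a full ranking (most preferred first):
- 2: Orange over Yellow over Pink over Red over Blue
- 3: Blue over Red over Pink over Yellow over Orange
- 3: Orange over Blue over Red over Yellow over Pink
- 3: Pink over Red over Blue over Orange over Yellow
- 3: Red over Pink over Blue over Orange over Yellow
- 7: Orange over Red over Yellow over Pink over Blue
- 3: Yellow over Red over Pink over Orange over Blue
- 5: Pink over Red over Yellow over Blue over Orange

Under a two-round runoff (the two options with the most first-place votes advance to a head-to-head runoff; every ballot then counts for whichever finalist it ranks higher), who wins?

Pink

Round 1 first-place votes: Orange 12, Pink 8, Yellow 3, Red 3, Blue 3. Orange and Pink advance.
Runoff: Orange is ranked above Pink on 12 ballots, Pink above Orange on 17.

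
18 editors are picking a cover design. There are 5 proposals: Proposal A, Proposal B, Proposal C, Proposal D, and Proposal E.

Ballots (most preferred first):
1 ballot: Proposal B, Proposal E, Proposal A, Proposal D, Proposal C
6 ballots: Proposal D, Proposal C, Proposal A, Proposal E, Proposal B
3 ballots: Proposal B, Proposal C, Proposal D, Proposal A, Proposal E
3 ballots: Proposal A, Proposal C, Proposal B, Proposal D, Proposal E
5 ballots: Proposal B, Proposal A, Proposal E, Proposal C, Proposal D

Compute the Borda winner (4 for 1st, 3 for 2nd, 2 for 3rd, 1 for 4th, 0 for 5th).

Proposal A

Proposal A: 1×2 + 6×2 + 3×1 + 3×4 + 5×3 = 44
Proposal B: 1×4 + 6×0 + 3×4 + 3×2 + 5×4 = 42
Proposal C: 1×0 + 6×3 + 3×3 + 3×3 + 5×1 = 41
Proposal D: 1×1 + 6×4 + 3×2 + 3×1 + 5×0 = 34
Proposal E: 1×3 + 6×1 + 3×0 + 3×0 + 5×2 = 19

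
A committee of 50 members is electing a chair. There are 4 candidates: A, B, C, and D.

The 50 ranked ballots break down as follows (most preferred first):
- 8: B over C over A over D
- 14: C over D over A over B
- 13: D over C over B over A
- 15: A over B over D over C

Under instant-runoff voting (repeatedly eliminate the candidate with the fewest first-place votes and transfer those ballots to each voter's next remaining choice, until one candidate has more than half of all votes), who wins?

Round 1: A 15, B 8, C 14, D 13. B eliminated.
Round 2: A 15, C 22, D 13. D eliminated.
Round 3: A 15, C 35. C has a majority (≥26).

C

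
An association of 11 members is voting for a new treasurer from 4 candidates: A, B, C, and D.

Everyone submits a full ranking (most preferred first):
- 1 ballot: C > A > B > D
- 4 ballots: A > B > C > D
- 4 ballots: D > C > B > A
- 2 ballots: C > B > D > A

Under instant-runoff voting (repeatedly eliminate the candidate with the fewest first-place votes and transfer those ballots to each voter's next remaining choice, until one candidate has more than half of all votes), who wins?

Round 1: A 4, B 0, C 3, D 4. B eliminated.
Round 2: A 4, C 3, D 4. C eliminated.
Round 3: A 5, D 6. D has a majority (≥6).

D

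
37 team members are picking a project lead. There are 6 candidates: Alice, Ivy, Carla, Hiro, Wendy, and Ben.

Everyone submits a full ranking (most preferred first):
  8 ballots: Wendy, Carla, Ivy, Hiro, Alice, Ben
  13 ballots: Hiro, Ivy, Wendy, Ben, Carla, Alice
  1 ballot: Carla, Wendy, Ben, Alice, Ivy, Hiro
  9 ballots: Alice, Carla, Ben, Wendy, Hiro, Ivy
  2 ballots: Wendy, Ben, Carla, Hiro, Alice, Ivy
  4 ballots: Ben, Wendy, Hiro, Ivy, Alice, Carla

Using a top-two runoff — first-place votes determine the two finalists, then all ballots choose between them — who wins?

Round 1 first-place votes: Alice 9, Ivy 0, Carla 1, Hiro 13, Wendy 10, Ben 4. Hiro and Wendy advance.
Runoff: Hiro is ranked above Wendy on 13 ballots, Wendy above Hiro on 24.

Wendy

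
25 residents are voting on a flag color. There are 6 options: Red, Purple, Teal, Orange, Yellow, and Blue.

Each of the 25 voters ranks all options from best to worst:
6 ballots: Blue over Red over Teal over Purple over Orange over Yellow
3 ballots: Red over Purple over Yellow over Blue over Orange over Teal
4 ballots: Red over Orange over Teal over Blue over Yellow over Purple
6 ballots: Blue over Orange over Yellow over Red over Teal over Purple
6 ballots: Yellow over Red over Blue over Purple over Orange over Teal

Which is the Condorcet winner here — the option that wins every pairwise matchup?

Red vs Purple: 25–0
Red vs Teal: 25–0
Red vs Orange: 19–6
Red vs Yellow: 13–12
Red vs Blue: 13–12
Red beats every other option.

Red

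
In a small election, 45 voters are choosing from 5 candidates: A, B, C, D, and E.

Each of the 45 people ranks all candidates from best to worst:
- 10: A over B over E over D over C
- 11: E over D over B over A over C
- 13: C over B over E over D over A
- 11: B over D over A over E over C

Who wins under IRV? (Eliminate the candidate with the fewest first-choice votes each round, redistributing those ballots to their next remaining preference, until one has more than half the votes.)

B

Round 1: A 10, B 11, C 13, D 0, E 11. D eliminated.
Round 2: A 10, B 11, C 13, E 11. A eliminated.
Round 3: B 21, C 13, E 11. E eliminated.
Round 4: B 32, C 13. B has a majority (≥23).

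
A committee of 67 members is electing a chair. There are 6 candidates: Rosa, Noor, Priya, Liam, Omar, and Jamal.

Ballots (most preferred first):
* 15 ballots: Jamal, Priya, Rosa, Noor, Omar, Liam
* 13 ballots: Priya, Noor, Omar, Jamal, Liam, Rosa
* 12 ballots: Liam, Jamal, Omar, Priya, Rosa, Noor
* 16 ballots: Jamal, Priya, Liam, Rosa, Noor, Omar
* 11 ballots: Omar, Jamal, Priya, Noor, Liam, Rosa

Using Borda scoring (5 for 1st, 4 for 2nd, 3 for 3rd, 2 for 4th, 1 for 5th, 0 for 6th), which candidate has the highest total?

Jamal

Rosa: 15×3 + 13×0 + 12×1 + 16×2 + 11×0 = 89
Noor: 15×2 + 13×4 + 12×0 + 16×1 + 11×2 = 120
Priya: 15×4 + 13×5 + 12×2 + 16×4 + 11×3 = 246
Liam: 15×0 + 13×1 + 12×5 + 16×3 + 11×1 = 132
Omar: 15×1 + 13×3 + 12×3 + 16×0 + 11×5 = 145
Jamal: 15×5 + 13×2 + 12×4 + 16×5 + 11×4 = 273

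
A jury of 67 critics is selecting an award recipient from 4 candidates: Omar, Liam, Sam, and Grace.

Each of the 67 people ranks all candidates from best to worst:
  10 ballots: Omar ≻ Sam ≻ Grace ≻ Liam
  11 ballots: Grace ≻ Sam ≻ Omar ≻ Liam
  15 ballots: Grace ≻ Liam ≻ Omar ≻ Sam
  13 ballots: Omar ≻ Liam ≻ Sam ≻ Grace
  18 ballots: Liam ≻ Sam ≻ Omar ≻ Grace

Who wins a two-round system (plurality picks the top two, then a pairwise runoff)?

Round 1 first-place votes: Omar 23, Liam 18, Sam 0, Grace 26. Grace and Omar advance.
Runoff: Grace is ranked above Omar on 26 ballots, Omar above Grace on 41.

Omar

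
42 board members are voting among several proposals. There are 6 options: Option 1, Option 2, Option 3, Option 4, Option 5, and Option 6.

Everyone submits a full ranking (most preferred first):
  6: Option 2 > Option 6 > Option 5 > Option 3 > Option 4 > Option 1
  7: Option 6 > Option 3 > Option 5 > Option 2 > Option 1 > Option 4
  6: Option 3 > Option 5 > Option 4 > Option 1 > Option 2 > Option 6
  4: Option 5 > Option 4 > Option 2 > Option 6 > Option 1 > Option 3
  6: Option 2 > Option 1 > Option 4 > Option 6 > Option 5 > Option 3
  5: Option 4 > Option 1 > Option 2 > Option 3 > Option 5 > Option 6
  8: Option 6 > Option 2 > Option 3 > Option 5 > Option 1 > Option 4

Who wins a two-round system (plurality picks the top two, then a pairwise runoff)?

Round 1 first-place votes: Option 1 0, Option 2 12, Option 3 6, Option 4 5, Option 5 4, Option 6 15. Option 6 and Option 2 advance.
Runoff: Option 6 is ranked above Option 2 on 15 ballots, Option 2 above Option 6 on 27.

Option 2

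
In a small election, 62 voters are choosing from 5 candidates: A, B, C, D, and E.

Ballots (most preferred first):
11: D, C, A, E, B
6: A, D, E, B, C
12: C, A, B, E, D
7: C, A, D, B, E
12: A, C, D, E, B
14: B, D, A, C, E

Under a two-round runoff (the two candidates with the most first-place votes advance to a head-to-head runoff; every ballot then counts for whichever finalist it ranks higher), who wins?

A

Round 1 first-place votes: A 18, B 14, C 19, D 11, E 0. C and A advance.
Runoff: C is ranked above A on 30 ballots, A above C on 32.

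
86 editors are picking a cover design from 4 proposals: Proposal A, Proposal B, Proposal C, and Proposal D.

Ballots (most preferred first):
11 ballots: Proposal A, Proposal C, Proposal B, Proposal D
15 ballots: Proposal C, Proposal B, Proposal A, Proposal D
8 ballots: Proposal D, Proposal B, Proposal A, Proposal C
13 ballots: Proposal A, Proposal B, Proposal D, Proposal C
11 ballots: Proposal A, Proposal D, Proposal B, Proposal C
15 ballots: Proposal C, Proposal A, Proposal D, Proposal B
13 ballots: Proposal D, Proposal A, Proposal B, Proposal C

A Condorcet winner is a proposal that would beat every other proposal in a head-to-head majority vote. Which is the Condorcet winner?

Proposal A vs Proposal B: 63–23
Proposal A vs Proposal C: 56–30
Proposal A vs Proposal D: 65–21
Proposal A beats every other proposal.

Proposal A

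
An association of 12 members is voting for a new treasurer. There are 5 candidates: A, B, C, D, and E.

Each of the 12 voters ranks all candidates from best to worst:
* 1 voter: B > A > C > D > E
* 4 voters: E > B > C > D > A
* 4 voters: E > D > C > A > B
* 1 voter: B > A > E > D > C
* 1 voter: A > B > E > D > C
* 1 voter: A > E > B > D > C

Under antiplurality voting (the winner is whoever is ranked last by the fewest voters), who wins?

Last-place votes: A 4, B 4, C 3, D 0, E 1.

D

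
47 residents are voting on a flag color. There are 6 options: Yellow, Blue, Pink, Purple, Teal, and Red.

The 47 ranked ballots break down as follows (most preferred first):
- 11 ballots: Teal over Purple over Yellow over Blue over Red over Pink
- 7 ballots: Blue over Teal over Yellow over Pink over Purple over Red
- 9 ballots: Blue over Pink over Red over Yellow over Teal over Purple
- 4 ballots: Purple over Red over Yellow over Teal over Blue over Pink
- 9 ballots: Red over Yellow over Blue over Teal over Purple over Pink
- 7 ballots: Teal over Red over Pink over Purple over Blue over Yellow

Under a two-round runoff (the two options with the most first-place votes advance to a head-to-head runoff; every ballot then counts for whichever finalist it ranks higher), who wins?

Round 1 first-place votes: Yellow 0, Blue 16, Pink 0, Purple 4, Teal 18, Red 9. Teal and Blue advance.
Runoff: Teal is ranked above Blue on 22 ballots, Blue above Teal on 25.

Blue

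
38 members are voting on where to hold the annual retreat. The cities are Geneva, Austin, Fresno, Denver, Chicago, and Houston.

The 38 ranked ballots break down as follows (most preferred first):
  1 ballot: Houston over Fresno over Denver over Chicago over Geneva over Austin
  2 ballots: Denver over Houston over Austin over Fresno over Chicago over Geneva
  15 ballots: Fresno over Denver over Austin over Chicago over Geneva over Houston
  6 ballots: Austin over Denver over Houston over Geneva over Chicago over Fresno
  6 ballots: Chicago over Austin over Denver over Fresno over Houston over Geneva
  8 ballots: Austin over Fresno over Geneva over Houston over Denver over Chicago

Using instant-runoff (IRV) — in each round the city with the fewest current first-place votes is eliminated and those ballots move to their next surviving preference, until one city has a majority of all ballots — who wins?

Round 1: Geneva 0, Austin 14, Fresno 15, Denver 2, Chicago 6, Houston 1. Geneva eliminated.
Round 2: Austin 14, Fresno 15, Denver 2, Chicago 6, Houston 1. Houston eliminated.
Round 3: Austin 14, Fresno 16, Denver 2, Chicago 6. Denver eliminated.
Round 4: Austin 16, Fresno 16, Chicago 6. Chicago eliminated.
Round 5: Austin 22, Fresno 16. Austin has a majority (≥20).

Austin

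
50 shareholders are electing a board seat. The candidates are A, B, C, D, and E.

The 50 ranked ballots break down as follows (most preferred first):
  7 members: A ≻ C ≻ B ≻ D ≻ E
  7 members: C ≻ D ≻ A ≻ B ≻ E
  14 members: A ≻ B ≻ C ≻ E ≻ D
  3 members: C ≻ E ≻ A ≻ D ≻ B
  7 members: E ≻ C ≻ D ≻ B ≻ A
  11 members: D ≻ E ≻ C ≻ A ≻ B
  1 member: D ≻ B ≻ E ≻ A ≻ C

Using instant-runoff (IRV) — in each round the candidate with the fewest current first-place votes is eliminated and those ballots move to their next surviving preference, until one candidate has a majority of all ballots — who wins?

C

Round 1: A 21, B 0, C 10, D 12, E 7. B eliminated.
Round 2: A 21, C 10, D 12, E 7. E eliminated.
Round 3: A 21, C 17, D 12. D eliminated.
Round 4: A 22, C 28. C has a majority (≥26).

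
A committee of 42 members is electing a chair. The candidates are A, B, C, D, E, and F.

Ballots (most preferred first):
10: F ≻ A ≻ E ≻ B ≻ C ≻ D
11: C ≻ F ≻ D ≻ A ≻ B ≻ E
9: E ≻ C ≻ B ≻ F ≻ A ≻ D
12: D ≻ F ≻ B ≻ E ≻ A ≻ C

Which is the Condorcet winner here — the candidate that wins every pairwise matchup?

F vs A: 42–0
F vs B: 33–9
F vs C: 22–20
F vs D: 30–12
F vs E: 33–9
F beats every other candidate.

F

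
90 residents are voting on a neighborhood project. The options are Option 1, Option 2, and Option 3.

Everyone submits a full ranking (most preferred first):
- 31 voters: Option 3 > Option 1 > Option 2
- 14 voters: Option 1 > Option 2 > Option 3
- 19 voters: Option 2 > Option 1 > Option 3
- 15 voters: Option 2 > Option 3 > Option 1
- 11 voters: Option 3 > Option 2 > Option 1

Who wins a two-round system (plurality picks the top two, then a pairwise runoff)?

Option 2

Round 1 first-place votes: Option 1 14, Option 2 34, Option 3 42. Option 3 and Option 2 advance.
Runoff: Option 3 is ranked above Option 2 on 42 ballots, Option 2 above Option 3 on 48.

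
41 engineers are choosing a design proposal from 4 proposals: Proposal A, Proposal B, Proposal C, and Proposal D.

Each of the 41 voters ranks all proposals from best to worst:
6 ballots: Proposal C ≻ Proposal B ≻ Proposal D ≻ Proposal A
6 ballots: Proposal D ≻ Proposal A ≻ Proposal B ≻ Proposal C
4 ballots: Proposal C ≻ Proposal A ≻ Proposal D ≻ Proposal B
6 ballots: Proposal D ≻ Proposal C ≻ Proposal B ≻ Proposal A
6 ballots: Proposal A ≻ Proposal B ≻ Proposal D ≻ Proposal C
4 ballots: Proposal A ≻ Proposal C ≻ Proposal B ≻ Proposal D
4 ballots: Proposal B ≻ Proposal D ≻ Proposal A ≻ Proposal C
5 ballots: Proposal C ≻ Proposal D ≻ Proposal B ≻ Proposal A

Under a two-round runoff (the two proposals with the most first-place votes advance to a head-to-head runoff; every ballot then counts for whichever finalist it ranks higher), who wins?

Proposal D

Round 1 first-place votes: Proposal A 10, Proposal B 4, Proposal C 15, Proposal D 12. Proposal C and Proposal D advance.
Runoff: Proposal C is ranked above Proposal D on 19 ballots, Proposal D above Proposal C on 22.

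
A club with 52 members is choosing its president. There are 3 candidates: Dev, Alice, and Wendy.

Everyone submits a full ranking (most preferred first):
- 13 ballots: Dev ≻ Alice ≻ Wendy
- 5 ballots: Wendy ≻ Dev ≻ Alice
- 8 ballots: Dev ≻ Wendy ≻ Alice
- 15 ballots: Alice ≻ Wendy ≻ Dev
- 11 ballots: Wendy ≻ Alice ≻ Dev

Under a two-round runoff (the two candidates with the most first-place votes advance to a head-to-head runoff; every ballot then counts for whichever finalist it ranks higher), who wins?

Round 1 first-place votes: Dev 21, Alice 15, Wendy 16. Dev and Wendy advance.
Runoff: Dev is ranked above Wendy on 21 ballots, Wendy above Dev on 31.

Wendy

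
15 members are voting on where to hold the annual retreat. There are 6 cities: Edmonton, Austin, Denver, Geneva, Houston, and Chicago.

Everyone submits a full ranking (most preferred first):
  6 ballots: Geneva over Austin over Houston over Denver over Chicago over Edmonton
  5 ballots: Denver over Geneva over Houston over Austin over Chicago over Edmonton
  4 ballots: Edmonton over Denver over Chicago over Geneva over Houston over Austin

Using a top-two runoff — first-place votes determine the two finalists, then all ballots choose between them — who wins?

Round 1 first-place votes: Edmonton 4, Austin 0, Denver 5, Geneva 6, Houston 0, Chicago 0. Geneva and Denver advance.
Runoff: Geneva is ranked above Denver on 6 ballots, Denver above Geneva on 9.

Denver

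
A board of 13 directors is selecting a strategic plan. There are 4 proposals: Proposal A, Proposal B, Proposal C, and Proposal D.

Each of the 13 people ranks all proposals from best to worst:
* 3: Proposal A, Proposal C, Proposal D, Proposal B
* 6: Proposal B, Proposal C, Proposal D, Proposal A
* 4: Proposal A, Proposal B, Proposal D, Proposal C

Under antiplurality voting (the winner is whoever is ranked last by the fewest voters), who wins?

Last-place votes: Proposal A 6, Proposal B 3, Proposal C 4, Proposal D 0.

Proposal D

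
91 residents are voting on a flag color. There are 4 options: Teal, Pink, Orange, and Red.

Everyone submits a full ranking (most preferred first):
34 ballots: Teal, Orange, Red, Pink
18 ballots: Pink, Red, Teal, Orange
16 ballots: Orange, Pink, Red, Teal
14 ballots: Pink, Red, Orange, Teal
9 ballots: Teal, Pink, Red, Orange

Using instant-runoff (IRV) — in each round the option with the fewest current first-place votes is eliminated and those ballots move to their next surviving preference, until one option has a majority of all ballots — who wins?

Pink

Round 1: Teal 43, Pink 32, Orange 16, Red 0. Red eliminated.
Round 2: Teal 43, Pink 32, Orange 16. Orange eliminated.
Round 3: Teal 43, Pink 48. Pink has a majority (≥46).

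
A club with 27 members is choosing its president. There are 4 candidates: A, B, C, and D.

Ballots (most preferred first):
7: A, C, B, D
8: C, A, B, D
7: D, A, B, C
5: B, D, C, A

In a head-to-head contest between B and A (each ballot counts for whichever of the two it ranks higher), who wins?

A

B is ranked above A on 5 ballots; A above B on 22.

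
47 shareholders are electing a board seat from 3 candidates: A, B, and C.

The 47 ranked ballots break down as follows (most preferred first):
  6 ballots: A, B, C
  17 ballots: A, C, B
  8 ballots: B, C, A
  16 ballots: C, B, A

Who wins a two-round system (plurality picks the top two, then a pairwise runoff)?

C

Round 1 first-place votes: A 23, B 8, C 16. A and C advance.
Runoff: A is ranked above C on 23 ballots, C above A on 24.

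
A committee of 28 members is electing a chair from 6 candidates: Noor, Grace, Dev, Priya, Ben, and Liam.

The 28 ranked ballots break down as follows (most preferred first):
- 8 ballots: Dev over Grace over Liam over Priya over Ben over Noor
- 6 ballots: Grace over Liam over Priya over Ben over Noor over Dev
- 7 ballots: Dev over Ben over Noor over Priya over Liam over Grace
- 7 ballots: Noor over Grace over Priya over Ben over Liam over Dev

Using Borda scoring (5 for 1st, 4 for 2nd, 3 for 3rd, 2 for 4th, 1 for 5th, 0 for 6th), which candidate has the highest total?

Grace

Noor: 8×0 + 6×1 + 7×3 + 7×5 = 62
Grace: 8×4 + 6×5 + 7×0 + 7×4 = 90
Dev: 8×5 + 6×0 + 7×5 + 7×0 = 75
Priya: 8×2 + 6×3 + 7×2 + 7×3 = 69
Ben: 8×1 + 6×2 + 7×4 + 7×2 = 62
Liam: 8×3 + 6×4 + 7×1 + 7×1 = 62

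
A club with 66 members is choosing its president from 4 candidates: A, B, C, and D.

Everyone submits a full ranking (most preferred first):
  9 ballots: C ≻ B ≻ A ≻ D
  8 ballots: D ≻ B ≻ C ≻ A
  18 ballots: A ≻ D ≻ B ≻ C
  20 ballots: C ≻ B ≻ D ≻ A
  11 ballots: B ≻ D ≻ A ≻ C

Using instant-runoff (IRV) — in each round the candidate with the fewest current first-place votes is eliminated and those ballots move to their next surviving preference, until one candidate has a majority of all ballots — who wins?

Round 1: A 18, B 11, C 29, D 8. D eliminated.
Round 2: A 18, B 19, C 29. A eliminated.
Round 3: B 37, C 29. B has a majority (≥34).

B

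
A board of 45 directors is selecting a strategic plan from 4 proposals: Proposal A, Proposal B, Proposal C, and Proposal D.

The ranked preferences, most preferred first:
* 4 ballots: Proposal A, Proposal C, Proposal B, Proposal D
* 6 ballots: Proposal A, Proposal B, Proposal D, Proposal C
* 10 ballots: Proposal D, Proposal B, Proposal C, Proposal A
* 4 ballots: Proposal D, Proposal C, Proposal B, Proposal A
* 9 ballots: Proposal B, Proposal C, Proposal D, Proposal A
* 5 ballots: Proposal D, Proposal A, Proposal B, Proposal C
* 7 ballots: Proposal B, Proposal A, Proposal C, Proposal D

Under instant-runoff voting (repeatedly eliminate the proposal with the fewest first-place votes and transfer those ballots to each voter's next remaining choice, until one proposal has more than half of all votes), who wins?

Round 1: Proposal A 10, Proposal B 16, Proposal C 0, Proposal D 19. Proposal C eliminated.
Round 2: Proposal A 10, Proposal B 16, Proposal D 19. Proposal A eliminated.
Round 3: Proposal B 26, Proposal D 19. Proposal B has a majority (≥23).

Proposal B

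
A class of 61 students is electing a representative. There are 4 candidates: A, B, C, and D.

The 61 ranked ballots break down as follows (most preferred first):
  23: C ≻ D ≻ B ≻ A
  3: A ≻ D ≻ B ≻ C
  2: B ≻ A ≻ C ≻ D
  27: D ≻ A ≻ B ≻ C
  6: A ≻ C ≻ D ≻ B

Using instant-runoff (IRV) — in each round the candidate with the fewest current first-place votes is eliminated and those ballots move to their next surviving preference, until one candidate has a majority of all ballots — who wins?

C

Round 1: A 9, B 2, C 23, D 27. B eliminated.
Round 2: A 11, C 23, D 27. A eliminated.
Round 3: C 31, D 30. C has a majority (≥31).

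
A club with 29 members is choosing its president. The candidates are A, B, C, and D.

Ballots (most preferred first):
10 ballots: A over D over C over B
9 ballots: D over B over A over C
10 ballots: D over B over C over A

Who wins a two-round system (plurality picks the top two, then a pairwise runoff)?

D

Round 1 first-place votes: A 10, B 0, C 0, D 19. D and A advance.
Runoff: D is ranked above A on 19 ballots, A above D on 10.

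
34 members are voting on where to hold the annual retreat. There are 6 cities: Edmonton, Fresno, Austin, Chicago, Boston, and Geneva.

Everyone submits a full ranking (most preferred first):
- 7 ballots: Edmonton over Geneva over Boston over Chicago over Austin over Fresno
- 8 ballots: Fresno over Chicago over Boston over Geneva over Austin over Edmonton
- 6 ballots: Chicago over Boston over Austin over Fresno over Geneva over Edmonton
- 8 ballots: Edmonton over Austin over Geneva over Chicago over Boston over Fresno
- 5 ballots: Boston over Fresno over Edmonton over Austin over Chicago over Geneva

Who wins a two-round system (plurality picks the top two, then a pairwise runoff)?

Fresno

Round 1 first-place votes: Edmonton 15, Fresno 8, Austin 0, Chicago 6, Boston 5, Geneva 0. Edmonton and Fresno advance.
Runoff: Edmonton is ranked above Fresno on 15 ballots, Fresno above Edmonton on 19.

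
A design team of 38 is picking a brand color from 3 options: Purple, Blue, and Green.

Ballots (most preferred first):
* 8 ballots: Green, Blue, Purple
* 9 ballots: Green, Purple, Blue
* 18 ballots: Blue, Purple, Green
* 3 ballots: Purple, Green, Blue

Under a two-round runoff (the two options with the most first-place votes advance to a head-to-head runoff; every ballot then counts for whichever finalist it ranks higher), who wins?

Round 1 first-place votes: Purple 3, Blue 18, Green 17. Blue and Green advance.
Runoff: Blue is ranked above Green on 18 ballots, Green above Blue on 20.

Green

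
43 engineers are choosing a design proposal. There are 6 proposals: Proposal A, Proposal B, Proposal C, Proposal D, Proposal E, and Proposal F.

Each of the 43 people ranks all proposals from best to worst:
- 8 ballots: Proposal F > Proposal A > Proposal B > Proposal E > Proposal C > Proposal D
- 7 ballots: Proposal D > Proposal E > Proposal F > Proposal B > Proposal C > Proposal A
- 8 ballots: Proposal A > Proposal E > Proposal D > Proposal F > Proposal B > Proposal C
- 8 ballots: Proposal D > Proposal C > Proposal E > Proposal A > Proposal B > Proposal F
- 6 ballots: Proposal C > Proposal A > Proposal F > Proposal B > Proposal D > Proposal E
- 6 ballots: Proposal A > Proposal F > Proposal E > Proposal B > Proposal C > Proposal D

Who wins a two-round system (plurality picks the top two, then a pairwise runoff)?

Round 1 first-place votes: Proposal A 14, Proposal B 0, Proposal C 6, Proposal D 15, Proposal E 0, Proposal F 8. Proposal D and Proposal A advance.
Runoff: Proposal D is ranked above Proposal A on 15 ballots, Proposal A above Proposal D on 28.

Proposal A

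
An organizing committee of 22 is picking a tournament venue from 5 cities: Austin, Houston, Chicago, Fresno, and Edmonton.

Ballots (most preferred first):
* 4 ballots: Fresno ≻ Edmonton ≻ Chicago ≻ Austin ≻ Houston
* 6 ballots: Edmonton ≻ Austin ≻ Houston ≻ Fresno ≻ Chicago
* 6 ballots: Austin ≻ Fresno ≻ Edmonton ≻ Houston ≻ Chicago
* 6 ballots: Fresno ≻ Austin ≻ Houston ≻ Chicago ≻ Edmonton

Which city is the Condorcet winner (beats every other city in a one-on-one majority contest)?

Austin

Austin vs Houston: 22–0
Austin vs Chicago: 18–4
Austin vs Fresno: 12–10
Austin vs Edmonton: 12–10
Austin beats every other city.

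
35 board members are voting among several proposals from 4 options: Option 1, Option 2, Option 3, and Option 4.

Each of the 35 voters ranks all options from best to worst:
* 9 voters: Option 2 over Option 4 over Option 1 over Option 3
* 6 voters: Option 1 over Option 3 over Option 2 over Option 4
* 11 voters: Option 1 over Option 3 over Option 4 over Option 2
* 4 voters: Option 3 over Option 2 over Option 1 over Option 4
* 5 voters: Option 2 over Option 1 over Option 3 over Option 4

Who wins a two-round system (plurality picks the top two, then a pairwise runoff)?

Option 2

Round 1 first-place votes: Option 1 17, Option 2 14, Option 3 4, Option 4 0. Option 1 and Option 2 advance.
Runoff: Option 1 is ranked above Option 2 on 17 ballots, Option 2 above Option 1 on 18.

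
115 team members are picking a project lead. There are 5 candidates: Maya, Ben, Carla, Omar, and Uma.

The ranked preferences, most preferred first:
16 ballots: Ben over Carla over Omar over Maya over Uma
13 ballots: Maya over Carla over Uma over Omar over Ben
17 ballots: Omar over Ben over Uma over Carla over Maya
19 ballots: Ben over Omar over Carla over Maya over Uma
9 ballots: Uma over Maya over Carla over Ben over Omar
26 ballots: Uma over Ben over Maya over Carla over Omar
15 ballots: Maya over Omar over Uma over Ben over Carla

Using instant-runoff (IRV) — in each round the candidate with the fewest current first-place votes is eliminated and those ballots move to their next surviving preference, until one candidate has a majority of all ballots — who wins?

Round 1: Maya 28, Ben 35, Carla 0, Omar 17, Uma 35. Carla eliminated.
Round 2: Maya 28, Ben 35, Omar 17, Uma 35. Omar eliminated.
Round 3: Maya 28, Ben 52, Uma 35. Maya eliminated.
Round 4: Ben 52, Uma 63. Uma has a majority (≥58).

Uma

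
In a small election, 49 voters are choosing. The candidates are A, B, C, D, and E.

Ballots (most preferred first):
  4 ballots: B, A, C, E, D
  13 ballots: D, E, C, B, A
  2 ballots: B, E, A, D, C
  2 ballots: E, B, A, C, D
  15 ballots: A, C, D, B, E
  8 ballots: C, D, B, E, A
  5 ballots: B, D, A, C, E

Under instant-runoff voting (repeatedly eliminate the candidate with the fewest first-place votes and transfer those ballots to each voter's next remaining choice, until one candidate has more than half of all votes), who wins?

D

Round 1: A 15, B 11, C 8, D 13, E 2. E eliminated.
Round 2: A 15, B 13, C 8, D 13. C eliminated.
Round 3: A 15, B 13, D 21. B eliminated.
Round 4: A 23, D 26. D has a majority (≥25).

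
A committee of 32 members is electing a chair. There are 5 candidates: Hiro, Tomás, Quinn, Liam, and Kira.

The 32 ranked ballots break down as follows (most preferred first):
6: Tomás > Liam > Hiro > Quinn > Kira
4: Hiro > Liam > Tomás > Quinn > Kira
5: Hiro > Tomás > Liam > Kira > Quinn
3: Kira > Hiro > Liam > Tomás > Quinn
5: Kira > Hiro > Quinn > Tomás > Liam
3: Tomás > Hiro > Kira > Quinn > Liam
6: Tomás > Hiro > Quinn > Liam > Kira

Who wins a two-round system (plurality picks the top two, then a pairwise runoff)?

Hiro

Round 1 first-place votes: Hiro 9, Tomás 15, Quinn 0, Liam 0, Kira 8. Tomás and Hiro advance.
Runoff: Tomás is ranked above Hiro on 15 ballots, Hiro above Tomás on 17.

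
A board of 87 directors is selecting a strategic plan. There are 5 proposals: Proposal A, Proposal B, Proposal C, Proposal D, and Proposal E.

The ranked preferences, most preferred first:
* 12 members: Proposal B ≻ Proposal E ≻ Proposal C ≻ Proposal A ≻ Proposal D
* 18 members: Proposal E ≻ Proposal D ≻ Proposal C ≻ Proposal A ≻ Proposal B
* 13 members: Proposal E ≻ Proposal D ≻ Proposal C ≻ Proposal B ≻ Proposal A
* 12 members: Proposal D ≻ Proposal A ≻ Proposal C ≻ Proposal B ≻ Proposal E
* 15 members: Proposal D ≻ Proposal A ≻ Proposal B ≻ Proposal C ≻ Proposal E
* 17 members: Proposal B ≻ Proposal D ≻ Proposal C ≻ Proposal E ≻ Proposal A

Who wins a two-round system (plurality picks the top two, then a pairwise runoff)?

Round 1 first-place votes: Proposal A 0, Proposal B 29, Proposal C 0, Proposal D 27, Proposal E 31. Proposal E and Proposal B advance.
Runoff: Proposal E is ranked above Proposal B on 31 ballots, Proposal B above Proposal E on 56.

Proposal B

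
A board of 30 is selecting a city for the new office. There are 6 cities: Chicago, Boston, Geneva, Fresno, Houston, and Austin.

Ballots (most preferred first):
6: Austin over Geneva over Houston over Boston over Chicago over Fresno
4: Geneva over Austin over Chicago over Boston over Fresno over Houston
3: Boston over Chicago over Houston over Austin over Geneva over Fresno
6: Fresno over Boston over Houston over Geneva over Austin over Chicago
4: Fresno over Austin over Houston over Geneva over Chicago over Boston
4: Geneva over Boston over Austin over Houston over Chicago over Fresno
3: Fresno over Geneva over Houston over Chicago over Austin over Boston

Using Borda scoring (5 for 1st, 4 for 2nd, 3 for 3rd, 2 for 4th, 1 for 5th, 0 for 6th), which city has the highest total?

Chicago: 6×1 + 4×3 + 3×4 + 6×0 + 4×1 + 4×1 + 3×2 = 44
Boston: 6×2 + 4×2 + 3×5 + 6×4 + 4×0 + 4×4 + 3×0 = 75
Geneva: 6×4 + 4×5 + 3×1 + 6×2 + 4×2 + 4×5 + 3×4 = 99
Fresno: 6×0 + 4×1 + 3×0 + 6×5 + 4×5 + 4×0 + 3×5 = 69
Houston: 6×3 + 4×0 + 3×3 + 6×3 + 4×3 + 4×2 + 3×3 = 74
Austin: 6×5 + 4×4 + 3×2 + 6×1 + 4×4 + 4×3 + 3×1 = 89

Geneva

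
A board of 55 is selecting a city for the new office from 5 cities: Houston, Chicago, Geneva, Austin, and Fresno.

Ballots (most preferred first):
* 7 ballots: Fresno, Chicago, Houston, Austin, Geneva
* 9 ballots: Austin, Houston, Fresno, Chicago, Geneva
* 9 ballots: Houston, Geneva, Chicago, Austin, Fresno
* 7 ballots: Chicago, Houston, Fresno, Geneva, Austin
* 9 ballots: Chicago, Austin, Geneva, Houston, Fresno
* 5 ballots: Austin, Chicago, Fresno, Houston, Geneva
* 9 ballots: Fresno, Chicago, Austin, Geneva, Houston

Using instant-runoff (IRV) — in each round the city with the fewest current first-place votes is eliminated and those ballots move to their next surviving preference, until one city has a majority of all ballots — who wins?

Round 1: Houston 9, Chicago 16, Geneva 0, Austin 14, Fresno 16. Geneva eliminated.
Round 2: Houston 9, Chicago 16, Austin 14, Fresno 16. Houston eliminated.
Round 3: Chicago 25, Austin 14, Fresno 16. Austin eliminated.
Round 4: Chicago 30, Fresno 25. Chicago has a majority (≥28).

Chicago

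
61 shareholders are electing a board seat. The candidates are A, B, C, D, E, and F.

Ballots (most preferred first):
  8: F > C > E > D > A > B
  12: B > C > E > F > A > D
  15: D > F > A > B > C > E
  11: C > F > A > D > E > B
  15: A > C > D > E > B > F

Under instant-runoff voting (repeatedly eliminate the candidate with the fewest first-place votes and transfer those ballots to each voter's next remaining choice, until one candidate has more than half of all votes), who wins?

Round 1: A 15, B 12, C 11, D 15, E 0, F 8. E eliminated.
Round 2: A 15, B 12, C 11, D 15, F 8. F eliminated.
Round 3: A 15, B 12, C 19, D 15. B eliminated.
Round 4: A 15, C 31, D 15. C has a majority (≥31).

C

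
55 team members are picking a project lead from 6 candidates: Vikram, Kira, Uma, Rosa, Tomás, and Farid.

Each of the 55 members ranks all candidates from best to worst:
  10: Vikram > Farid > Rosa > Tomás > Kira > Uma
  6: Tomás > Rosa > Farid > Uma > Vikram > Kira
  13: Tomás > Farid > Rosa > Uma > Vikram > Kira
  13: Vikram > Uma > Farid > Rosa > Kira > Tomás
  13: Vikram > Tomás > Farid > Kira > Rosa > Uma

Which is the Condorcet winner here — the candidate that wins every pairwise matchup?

Vikram vs Kira: 55–0
Vikram vs Uma: 36–19
Vikram vs Rosa: 36–19
Vikram vs Tomás: 36–19
Vikram vs Farid: 36–19
Vikram beats every other candidate.

Vikram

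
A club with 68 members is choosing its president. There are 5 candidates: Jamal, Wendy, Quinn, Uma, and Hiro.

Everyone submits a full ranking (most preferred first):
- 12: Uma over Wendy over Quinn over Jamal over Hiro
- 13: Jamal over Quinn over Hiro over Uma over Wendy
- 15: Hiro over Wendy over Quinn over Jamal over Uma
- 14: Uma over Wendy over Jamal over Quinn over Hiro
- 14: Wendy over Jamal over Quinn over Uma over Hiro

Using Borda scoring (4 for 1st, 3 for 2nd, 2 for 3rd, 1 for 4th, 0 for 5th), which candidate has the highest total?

Jamal: 12×1 + 13×4 + 15×1 + 14×2 + 14×3 = 149
Wendy: 12×3 + 13×0 + 15×3 + 14×3 + 14×4 = 179
Quinn: 12×2 + 13×3 + 15×2 + 14×1 + 14×2 = 135
Uma: 12×4 + 13×1 + 15×0 + 14×4 + 14×1 = 131
Hiro: 12×0 + 13×2 + 15×4 + 14×0 + 14×0 = 86

Wendy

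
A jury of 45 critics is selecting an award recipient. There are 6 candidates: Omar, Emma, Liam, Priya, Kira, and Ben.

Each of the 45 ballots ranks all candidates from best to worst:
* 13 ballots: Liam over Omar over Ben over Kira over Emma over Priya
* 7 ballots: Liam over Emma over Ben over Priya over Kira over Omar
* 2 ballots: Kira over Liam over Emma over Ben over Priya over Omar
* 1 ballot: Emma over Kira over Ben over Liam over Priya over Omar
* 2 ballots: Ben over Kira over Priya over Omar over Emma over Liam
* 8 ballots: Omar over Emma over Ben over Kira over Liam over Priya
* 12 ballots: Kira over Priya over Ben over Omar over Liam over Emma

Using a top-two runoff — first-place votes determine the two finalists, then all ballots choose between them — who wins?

Round 1 first-place votes: Omar 8, Emma 1, Liam 20, Priya 0, Kira 14, Ben 2. Liam and Kira advance.
Runoff: Liam is ranked above Kira on 20 ballots, Kira above Liam on 25.

Kira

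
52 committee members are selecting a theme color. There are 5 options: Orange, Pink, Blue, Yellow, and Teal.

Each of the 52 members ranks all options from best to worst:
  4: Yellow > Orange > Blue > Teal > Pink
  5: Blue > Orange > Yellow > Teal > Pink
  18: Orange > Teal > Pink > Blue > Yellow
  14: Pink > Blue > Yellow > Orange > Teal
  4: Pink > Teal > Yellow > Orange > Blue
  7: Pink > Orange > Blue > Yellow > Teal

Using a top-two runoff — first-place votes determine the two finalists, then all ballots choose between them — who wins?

Orange

Round 1 first-place votes: Orange 18, Pink 25, Blue 5, Yellow 4, Teal 0. Pink and Orange advance.
Runoff: Pink is ranked above Orange on 25 ballots, Orange above Pink on 27.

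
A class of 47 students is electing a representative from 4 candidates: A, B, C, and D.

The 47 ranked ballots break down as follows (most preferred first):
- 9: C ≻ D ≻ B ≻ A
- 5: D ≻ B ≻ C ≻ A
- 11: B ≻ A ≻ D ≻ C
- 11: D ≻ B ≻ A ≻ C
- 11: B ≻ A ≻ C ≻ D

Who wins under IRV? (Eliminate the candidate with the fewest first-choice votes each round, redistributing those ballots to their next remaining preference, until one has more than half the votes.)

Round 1: A 0, B 22, C 9, D 16. A eliminated.
Round 2: B 22, C 9, D 16. C eliminated.
Round 3: B 22, D 25. D has a majority (≥24).

D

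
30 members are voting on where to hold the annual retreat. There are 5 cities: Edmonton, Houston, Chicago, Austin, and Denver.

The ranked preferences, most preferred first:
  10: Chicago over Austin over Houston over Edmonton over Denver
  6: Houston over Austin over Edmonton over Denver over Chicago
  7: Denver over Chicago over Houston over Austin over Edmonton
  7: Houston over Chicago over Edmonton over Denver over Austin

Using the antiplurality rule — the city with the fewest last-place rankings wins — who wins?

Last-place votes: Edmonton 7, Houston 0, Chicago 6, Austin 7, Denver 10.

Houston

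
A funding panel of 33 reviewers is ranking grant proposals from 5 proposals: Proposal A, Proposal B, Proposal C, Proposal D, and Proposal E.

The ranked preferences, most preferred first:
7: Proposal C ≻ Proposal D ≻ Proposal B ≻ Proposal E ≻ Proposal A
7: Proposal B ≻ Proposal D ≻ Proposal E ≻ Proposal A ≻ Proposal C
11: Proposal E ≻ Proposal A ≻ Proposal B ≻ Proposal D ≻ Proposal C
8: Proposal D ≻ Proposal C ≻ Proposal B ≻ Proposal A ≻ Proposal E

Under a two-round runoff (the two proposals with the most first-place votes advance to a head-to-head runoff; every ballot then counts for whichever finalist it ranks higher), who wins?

Round 1 first-place votes: Proposal A 0, Proposal B 7, Proposal C 7, Proposal D 8, Proposal E 11. Proposal E and Proposal D advance.
Runoff: Proposal E is ranked above Proposal D on 11 ballots, Proposal D above Proposal E on 22.

Proposal D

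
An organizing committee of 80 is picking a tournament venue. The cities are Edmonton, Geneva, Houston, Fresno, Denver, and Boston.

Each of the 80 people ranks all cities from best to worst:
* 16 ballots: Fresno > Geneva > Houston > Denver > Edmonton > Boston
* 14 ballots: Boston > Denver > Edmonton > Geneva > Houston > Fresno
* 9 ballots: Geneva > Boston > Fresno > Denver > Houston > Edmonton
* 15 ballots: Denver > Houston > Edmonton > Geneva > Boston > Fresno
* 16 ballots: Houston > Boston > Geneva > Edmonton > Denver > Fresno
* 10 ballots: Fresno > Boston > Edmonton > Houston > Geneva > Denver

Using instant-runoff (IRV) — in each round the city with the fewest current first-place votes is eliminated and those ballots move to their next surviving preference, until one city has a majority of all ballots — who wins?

Round 1: Edmonton 0, Geneva 9, Houston 16, Fresno 26, Denver 15, Boston 14. Edmonton eliminated.
Round 2: Geneva 9, Houston 16, Fresno 26, Denver 15, Boston 14. Geneva eliminated.
Round 3: Houston 16, Fresno 26, Denver 15, Boston 23. Denver eliminated.
Round 4: Houston 31, Fresno 26, Boston 23. Boston eliminated.
Round 5: Houston 45, Fresno 35. Houston has a majority (≥41).

Houston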